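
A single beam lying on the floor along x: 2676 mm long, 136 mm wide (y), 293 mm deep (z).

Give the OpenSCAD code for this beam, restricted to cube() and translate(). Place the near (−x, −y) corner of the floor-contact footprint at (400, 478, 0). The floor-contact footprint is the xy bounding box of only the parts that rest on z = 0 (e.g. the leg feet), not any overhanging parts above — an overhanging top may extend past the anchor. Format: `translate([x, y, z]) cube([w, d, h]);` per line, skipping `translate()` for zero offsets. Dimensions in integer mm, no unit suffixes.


translate([400, 478, 0]) cube([2676, 136, 293]);


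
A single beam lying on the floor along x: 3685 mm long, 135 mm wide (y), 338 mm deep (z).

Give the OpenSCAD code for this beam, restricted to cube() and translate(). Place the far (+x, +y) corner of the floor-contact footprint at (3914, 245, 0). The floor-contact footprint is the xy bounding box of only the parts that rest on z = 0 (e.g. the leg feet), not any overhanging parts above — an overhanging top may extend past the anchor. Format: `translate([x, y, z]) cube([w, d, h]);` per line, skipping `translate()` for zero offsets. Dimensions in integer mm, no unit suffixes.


translate([229, 110, 0]) cube([3685, 135, 338]);


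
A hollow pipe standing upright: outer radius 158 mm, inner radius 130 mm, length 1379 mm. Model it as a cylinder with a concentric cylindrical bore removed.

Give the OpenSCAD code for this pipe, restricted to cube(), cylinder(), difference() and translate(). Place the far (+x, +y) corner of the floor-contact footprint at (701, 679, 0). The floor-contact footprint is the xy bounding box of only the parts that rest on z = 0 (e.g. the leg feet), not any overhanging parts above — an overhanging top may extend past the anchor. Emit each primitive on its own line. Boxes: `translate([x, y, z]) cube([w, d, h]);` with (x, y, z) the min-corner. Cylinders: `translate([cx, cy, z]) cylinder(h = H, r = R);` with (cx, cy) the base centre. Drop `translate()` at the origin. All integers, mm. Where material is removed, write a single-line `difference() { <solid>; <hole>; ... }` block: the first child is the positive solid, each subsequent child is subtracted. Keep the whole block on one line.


difference() { translate([543, 521, 0]) cylinder(h = 1379, r = 158); translate([543, 521, 0]) cylinder(h = 1379, r = 130); }


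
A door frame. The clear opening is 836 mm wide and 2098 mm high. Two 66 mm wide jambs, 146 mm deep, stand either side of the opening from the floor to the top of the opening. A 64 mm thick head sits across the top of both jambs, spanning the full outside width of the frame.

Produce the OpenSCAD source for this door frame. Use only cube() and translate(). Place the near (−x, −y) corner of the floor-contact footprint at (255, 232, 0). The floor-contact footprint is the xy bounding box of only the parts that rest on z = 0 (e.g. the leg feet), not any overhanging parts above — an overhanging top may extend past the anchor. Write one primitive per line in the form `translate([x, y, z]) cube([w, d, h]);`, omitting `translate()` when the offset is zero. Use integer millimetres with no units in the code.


translate([255, 232, 0]) cube([66, 146, 2098]);
translate([1157, 232, 0]) cube([66, 146, 2098]);
translate([255, 232, 2098]) cube([968, 146, 64]);


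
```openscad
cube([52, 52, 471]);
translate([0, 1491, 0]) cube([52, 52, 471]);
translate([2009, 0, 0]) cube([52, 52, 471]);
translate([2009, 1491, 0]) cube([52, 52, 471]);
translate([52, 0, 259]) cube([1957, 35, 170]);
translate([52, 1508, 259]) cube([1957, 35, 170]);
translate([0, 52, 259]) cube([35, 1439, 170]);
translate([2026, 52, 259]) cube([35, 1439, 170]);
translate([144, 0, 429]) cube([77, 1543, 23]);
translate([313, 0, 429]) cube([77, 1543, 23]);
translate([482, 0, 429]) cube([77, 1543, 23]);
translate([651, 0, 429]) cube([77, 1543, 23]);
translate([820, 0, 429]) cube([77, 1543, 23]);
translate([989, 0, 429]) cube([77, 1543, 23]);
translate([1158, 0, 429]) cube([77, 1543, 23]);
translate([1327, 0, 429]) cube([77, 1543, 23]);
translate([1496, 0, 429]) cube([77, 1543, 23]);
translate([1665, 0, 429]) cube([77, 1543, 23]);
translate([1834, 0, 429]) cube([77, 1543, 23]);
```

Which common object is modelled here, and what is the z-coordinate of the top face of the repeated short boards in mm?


A bed frame. The slat-top height is 452 mm.

Four posts, four rails, and a row of slats — a bed frame. Slats sit on the rails at z = 259 + 170 = 429; with slat thickness 23, the top is 452 mm.


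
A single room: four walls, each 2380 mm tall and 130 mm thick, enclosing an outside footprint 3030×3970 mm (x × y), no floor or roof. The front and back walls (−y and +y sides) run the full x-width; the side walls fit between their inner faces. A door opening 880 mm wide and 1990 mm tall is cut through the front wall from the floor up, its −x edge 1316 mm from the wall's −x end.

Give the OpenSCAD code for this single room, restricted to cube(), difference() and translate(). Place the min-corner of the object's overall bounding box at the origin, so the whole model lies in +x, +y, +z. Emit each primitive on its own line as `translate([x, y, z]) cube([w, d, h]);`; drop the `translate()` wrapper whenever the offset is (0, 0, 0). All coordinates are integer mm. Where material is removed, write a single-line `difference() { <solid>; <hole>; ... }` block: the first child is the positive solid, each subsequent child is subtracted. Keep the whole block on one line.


difference() { cube([3030, 130, 2380]); translate([1316, 0, 0]) cube([880, 130, 1990]); }
translate([0, 3840, 0]) cube([3030, 130, 2380]);
translate([0, 130, 0]) cube([130, 3710, 2380]);
translate([2900, 130, 0]) cube([130, 3710, 2380]);


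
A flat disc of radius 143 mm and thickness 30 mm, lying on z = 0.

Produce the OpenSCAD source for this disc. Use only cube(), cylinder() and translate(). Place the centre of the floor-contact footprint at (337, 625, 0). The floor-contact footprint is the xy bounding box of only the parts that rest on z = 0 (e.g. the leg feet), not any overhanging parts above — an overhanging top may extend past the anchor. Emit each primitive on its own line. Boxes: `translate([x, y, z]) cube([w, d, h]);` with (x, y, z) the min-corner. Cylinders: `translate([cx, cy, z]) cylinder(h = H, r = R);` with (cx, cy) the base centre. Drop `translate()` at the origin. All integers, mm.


translate([337, 625, 0]) cylinder(h = 30, r = 143);


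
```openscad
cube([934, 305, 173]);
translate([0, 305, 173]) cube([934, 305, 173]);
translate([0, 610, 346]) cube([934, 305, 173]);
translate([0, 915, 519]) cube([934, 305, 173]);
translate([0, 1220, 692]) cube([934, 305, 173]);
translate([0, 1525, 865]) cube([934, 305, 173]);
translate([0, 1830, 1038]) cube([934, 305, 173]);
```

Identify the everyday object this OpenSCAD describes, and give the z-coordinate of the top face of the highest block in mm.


A staircase. The total rise is 1211 mm.

7 identical blocks, each offset up and back from the previous — a staircase. Each step is 173 mm tall and there are 7 of them, so the total rise is 7 × 173 = 1211 mm.


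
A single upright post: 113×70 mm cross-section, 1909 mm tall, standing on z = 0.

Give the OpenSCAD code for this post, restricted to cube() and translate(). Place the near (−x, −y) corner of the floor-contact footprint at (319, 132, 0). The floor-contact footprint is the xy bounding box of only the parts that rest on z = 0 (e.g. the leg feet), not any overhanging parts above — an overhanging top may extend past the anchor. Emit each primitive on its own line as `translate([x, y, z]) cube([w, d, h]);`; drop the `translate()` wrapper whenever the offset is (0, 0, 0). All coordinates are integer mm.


translate([319, 132, 0]) cube([113, 70, 1909]);


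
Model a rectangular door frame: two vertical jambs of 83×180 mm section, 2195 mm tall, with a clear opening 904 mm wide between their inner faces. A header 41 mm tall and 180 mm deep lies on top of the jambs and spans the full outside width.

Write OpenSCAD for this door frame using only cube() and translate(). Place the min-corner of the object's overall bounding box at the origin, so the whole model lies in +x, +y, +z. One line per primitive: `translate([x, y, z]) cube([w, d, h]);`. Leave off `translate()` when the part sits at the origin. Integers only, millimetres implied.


cube([83, 180, 2195]);
translate([987, 0, 0]) cube([83, 180, 2195]);
translate([0, 0, 2195]) cube([1070, 180, 41]);


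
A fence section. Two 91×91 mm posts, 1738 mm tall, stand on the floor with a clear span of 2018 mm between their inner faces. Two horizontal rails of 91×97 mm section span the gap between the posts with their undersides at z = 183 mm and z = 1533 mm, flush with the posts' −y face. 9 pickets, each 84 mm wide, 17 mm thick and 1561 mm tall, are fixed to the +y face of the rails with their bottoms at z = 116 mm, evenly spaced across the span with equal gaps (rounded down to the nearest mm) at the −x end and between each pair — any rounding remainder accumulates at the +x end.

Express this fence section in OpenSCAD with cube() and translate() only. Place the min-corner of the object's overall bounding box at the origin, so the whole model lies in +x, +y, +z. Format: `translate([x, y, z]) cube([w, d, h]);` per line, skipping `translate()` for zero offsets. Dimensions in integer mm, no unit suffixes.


cube([91, 91, 1738]);
translate([2109, 0, 0]) cube([91, 91, 1738]);
translate([91, 0, 183]) cube([2018, 91, 97]);
translate([91, 0, 1533]) cube([2018, 91, 97]);
translate([217, 91, 116]) cube([84, 17, 1561]);
translate([427, 91, 116]) cube([84, 17, 1561]);
translate([637, 91, 116]) cube([84, 17, 1561]);
translate([847, 91, 116]) cube([84, 17, 1561]);
translate([1057, 91, 116]) cube([84, 17, 1561]);
translate([1267, 91, 116]) cube([84, 17, 1561]);
translate([1477, 91, 116]) cube([84, 17, 1561]);
translate([1687, 91, 116]) cube([84, 17, 1561]);
translate([1897, 91, 116]) cube([84, 17, 1561]);


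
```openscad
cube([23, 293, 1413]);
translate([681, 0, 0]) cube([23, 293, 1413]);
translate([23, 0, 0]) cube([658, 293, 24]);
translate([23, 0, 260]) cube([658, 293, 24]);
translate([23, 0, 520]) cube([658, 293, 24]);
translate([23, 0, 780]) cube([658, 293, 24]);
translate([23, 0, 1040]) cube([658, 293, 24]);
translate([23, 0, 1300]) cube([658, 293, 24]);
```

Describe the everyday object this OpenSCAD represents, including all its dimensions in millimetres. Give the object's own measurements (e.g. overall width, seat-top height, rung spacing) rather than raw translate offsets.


An open bookshelf. Two side panels, each 23 mm thick, 293 mm deep and 1413 mm tall, stand 704 mm apart (outside-to-outside). Between them sit 6 shelves, each 24 mm thick and 293 mm deep, spanning the full gap between the sides. The bottom shelf rests on the floor (its underside at z = 0) and the clear gap between one shelf's top and the next shelf's underside is 236 mm.


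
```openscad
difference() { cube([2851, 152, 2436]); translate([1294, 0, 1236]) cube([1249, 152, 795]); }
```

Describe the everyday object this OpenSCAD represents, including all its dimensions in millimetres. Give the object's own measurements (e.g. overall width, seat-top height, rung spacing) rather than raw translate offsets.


A wall 2851 mm long (x), 152 mm thick (y), 2436 mm tall, with a rectangular window opening cut through it. The opening is 1249 mm wide and 795 mm tall; its sill is at z = 1236 mm and its near (−x) edge is 1294 mm from the wall's −x end. The opening passes through the full wall thickness.


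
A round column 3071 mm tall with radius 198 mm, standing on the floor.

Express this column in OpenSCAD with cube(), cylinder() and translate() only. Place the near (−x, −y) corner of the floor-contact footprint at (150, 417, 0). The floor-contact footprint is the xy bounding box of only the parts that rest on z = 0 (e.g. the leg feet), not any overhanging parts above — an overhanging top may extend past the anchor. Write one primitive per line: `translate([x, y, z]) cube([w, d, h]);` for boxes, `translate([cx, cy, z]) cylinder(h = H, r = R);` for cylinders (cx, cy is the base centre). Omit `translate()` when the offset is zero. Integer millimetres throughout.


translate([348, 615, 0]) cylinder(h = 3071, r = 198);


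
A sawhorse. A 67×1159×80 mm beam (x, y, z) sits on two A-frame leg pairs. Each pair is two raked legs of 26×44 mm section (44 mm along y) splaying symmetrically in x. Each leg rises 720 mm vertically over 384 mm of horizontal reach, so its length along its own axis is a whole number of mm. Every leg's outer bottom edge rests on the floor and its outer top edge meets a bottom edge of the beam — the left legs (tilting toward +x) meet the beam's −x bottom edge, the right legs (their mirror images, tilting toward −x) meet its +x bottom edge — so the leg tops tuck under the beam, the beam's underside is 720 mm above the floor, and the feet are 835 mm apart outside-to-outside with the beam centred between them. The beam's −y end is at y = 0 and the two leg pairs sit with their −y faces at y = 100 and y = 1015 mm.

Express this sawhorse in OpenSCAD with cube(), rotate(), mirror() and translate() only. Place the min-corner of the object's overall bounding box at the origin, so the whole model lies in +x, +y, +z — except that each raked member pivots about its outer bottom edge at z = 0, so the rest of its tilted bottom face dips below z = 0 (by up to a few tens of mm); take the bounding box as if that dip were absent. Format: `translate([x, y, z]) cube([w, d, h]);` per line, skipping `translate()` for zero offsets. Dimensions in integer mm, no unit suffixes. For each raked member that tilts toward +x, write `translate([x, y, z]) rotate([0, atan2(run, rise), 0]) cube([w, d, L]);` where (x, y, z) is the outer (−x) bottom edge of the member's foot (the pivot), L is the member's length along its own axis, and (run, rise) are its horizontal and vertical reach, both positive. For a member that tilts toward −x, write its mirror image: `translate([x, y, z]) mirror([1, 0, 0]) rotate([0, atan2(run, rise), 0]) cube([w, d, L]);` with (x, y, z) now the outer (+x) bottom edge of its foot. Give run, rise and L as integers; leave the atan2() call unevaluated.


translate([384, 0, 720]) cube([67, 1159, 80]);
translate([0, 100, 0]) rotate([0, atan2(384, 720), 0]) cube([26, 44, 816]);
translate([835, 100, 0]) mirror([1, 0, 0]) rotate([0, atan2(384, 720), 0]) cube([26, 44, 816]);
translate([0, 1015, 0]) rotate([0, atan2(384, 720), 0]) cube([26, 44, 816]);
translate([835, 1015, 0]) mirror([1, 0, 0]) rotate([0, atan2(384, 720), 0]) cube([26, 44, 816]);


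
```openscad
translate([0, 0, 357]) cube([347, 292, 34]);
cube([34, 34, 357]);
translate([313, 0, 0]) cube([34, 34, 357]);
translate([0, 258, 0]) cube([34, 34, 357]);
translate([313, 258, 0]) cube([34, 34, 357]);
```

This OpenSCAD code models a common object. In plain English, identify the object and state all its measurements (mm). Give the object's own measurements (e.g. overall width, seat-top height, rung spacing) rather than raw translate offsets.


A simple wooden stool: a rectangular seat 347 mm (x) by 292 mm (y), 34 mm thick, top face at z = 391 mm, on four square legs, each 34×34 mm in cross-section. The legs rest on z = 0, each flush with a corner of the seat.


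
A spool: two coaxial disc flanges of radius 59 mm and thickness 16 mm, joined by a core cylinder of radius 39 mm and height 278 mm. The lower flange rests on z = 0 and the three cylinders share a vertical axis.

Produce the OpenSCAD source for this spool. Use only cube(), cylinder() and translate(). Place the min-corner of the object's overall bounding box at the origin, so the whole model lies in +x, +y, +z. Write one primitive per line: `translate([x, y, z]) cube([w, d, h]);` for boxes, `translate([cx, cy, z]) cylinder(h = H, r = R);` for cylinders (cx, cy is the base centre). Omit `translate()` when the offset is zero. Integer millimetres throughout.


translate([59, 59, 0]) cylinder(h = 16, r = 59);
translate([59, 59, 16]) cylinder(h = 278, r = 39);
translate([59, 59, 294]) cylinder(h = 16, r = 59);


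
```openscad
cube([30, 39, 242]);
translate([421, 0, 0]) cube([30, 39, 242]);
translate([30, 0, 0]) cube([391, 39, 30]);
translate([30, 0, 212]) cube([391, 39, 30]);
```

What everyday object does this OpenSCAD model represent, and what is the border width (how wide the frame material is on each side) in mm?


A picture frame. The border width is 30 mm.

Four thin pieces enclosing a rectangular opening — a picture frame. The two full-height stiles are 242 mm tall; the top rail sits at z = 212 and is 30 mm tall, so the border above the opening is 242 − 212 = 30 mm, matching the stile x-width.


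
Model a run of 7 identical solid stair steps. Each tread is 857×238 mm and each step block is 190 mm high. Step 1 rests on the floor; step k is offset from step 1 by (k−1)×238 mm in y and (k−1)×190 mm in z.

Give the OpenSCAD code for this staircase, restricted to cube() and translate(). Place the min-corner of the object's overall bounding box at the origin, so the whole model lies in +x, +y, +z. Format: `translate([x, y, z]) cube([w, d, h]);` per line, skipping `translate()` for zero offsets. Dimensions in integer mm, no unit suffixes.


cube([857, 238, 190]);
translate([0, 238, 190]) cube([857, 238, 190]);
translate([0, 476, 380]) cube([857, 238, 190]);
translate([0, 714, 570]) cube([857, 238, 190]);
translate([0, 952, 760]) cube([857, 238, 190]);
translate([0, 1190, 950]) cube([857, 238, 190]);
translate([0, 1428, 1140]) cube([857, 238, 190]);


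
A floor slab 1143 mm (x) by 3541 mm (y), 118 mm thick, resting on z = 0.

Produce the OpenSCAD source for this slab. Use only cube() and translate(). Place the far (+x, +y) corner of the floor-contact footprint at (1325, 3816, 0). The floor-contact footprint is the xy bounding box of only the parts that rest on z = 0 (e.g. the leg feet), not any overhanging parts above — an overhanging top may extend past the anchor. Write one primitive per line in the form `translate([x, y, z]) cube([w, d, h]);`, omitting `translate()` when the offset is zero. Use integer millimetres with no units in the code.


translate([182, 275, 0]) cube([1143, 3541, 118]);


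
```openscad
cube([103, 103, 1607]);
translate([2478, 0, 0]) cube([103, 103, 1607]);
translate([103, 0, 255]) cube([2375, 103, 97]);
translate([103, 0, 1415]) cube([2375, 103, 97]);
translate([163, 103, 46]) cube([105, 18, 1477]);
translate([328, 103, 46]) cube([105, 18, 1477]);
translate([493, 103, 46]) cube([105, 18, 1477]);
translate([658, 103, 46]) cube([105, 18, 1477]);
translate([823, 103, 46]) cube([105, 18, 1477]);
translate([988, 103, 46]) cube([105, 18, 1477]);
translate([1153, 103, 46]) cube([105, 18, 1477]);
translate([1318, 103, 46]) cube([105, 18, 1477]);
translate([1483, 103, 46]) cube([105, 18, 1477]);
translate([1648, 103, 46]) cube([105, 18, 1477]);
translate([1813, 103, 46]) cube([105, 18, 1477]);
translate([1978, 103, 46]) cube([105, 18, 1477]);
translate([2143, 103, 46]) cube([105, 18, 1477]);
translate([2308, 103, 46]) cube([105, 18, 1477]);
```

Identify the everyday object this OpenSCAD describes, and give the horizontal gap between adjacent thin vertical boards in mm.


A fence section. The picket gap is 60 mm.

Two posts, two rails, 14 pickets — a fence section. Span 2375 mm holds 14 pickets of 105 mm with 15 equal gaps: ⌊(2375 − 14·105) / 15⌋ = 60 mm.


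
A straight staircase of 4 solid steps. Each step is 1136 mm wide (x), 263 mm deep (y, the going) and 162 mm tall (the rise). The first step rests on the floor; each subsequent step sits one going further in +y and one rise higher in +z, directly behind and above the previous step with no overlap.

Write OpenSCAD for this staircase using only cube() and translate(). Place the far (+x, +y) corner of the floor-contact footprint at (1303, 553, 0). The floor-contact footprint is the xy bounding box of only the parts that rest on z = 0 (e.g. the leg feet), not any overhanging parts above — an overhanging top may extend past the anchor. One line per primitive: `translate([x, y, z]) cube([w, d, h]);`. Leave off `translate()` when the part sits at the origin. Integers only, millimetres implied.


translate([167, 290, 0]) cube([1136, 263, 162]);
translate([167, 553, 162]) cube([1136, 263, 162]);
translate([167, 816, 324]) cube([1136, 263, 162]);
translate([167, 1079, 486]) cube([1136, 263, 162]);


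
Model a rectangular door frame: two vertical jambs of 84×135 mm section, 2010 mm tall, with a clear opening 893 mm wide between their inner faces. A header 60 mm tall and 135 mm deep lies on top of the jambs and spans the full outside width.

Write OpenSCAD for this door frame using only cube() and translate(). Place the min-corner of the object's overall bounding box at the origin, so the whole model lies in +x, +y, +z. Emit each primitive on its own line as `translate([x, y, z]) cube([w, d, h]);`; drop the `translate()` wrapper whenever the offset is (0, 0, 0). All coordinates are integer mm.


cube([84, 135, 2010]);
translate([977, 0, 0]) cube([84, 135, 2010]);
translate([0, 0, 2010]) cube([1061, 135, 60]);


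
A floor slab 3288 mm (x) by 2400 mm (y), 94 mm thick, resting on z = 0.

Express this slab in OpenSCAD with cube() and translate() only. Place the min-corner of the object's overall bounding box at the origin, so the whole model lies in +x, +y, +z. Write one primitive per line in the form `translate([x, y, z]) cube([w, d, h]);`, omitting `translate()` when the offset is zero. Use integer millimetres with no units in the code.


cube([3288, 2400, 94]);


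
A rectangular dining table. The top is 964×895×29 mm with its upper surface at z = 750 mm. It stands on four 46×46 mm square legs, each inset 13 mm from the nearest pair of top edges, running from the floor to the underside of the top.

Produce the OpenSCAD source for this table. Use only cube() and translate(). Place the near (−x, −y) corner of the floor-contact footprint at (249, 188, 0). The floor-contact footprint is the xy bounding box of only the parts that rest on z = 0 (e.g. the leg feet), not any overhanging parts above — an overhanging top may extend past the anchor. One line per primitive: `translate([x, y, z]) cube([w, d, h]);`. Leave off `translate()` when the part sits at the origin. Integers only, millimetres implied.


translate([236, 175, 721]) cube([964, 895, 29]);
translate([249, 188, 0]) cube([46, 46, 721]);
translate([1141, 188, 0]) cube([46, 46, 721]);
translate([249, 1011, 0]) cube([46, 46, 721]);
translate([1141, 1011, 0]) cube([46, 46, 721]);


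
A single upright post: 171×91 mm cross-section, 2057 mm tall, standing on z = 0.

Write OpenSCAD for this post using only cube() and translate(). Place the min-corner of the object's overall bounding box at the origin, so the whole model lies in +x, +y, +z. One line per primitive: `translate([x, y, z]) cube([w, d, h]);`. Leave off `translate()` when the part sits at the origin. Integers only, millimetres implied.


cube([171, 91, 2057]);


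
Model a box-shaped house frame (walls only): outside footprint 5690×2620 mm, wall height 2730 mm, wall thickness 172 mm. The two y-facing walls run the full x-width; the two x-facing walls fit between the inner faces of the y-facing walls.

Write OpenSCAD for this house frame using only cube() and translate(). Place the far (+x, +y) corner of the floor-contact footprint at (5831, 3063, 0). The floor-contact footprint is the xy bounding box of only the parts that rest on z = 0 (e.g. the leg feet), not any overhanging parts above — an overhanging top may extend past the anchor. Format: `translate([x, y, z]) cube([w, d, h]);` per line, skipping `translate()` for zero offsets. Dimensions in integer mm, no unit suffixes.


translate([141, 443, 0]) cube([5690, 172, 2730]);
translate([141, 2891, 0]) cube([5690, 172, 2730]);
translate([141, 615, 0]) cube([172, 2276, 2730]);
translate([5659, 615, 0]) cube([172, 2276, 2730]);


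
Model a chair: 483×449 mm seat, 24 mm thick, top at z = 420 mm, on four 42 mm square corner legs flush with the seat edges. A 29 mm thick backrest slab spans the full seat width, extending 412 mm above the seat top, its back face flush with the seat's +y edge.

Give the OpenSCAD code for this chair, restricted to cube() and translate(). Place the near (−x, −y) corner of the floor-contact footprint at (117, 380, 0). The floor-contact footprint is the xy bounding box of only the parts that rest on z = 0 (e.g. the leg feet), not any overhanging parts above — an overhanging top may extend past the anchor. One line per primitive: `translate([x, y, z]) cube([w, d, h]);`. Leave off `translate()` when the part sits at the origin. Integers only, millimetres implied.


// leg_h = 420 - 24 = 396
translate([117, 380, 396]) cube([483, 449, 24]);
translate([117, 380, 0]) cube([42, 42, 396]);
translate([558, 380, 0]) cube([42, 42, 396]);
translate([117, 787, 0]) cube([42, 42, 396]);
translate([558, 787, 0]) cube([42, 42, 396]);
translate([117, 800, 420]) cube([483, 29, 412]);


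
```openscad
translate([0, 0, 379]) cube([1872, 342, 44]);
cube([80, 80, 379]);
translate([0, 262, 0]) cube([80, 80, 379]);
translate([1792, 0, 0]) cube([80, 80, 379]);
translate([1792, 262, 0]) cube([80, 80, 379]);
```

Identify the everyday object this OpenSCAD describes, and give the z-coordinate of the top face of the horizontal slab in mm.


A bench. The seat-top height is 423 mm.

A long slab on four corner posts — a bench. The slab sits at z = 379 with thickness 44, so the top is 379 + 44 = 423 mm.


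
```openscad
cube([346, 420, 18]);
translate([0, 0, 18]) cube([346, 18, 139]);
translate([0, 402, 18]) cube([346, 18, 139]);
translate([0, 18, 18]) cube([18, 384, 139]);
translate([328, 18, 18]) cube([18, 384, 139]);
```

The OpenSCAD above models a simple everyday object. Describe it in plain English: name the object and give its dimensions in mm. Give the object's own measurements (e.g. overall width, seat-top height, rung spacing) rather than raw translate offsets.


An open-topped rectangular box: outside dimensions 346×420×157 mm, with a uniform wall and base thickness of 18 mm. The base is a full 346×420 slab on the floor; four walls sit on top of the base. The front and back walls (the −y and +y sides) span the full width; the two side walls fit between them.


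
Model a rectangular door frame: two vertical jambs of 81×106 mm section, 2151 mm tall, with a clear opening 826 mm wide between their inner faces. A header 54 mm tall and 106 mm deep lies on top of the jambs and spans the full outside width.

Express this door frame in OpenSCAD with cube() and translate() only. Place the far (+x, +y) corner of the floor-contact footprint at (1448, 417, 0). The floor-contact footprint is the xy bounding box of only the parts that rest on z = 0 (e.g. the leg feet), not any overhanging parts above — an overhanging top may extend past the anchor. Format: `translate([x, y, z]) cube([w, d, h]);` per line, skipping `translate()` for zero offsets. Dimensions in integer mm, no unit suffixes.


translate([460, 311, 0]) cube([81, 106, 2151]);
translate([1367, 311, 0]) cube([81, 106, 2151]);
translate([460, 311, 2151]) cube([988, 106, 54]);


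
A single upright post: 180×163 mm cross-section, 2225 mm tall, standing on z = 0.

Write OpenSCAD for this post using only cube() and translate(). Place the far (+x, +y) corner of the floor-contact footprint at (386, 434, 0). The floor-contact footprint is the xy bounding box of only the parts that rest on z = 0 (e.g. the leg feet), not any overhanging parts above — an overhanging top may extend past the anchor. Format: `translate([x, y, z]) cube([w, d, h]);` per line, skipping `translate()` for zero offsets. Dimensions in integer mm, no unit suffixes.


translate([206, 271, 0]) cube([180, 163, 2225]);


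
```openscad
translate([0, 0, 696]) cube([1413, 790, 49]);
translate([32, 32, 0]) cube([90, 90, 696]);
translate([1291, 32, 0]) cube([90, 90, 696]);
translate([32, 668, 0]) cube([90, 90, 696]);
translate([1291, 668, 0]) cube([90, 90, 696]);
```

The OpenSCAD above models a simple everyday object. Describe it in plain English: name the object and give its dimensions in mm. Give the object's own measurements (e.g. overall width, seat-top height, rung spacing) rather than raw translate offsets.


A rectangular dining table. The top is 1413×790×49 mm with its upper surface at z = 745 mm. It stands on four 90×90 mm square legs, each inset 32 mm from the nearest pair of top edges, running from the floor to the underside of the top.


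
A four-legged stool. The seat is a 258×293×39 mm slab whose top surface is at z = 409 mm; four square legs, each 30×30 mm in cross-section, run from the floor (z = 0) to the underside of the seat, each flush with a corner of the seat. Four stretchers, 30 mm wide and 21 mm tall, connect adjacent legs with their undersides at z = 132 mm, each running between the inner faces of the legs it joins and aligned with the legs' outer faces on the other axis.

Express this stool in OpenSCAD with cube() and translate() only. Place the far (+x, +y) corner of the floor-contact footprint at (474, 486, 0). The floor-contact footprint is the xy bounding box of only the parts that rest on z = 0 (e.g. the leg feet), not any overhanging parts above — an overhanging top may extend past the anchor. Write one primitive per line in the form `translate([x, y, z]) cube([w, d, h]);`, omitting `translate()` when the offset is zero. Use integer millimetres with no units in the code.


translate([216, 193, 370]) cube([258, 293, 39]);
translate([216, 193, 0]) cube([30, 30, 370]);
translate([444, 193, 0]) cube([30, 30, 370]);
translate([216, 456, 0]) cube([30, 30, 370]);
translate([444, 456, 0]) cube([30, 30, 370]);
translate([246, 193, 132]) cube([198, 30, 21]);
translate([246, 456, 132]) cube([198, 30, 21]);
translate([216, 223, 132]) cube([30, 233, 21]);
translate([444, 223, 132]) cube([30, 233, 21]);


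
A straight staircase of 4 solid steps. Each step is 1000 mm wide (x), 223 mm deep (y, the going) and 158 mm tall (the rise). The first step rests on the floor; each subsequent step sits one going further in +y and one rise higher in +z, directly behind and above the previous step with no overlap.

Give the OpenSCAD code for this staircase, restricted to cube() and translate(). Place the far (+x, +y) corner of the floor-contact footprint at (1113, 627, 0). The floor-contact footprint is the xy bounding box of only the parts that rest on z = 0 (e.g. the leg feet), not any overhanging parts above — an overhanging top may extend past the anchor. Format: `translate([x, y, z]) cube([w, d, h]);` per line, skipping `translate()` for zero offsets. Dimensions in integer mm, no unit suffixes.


translate([113, 404, 0]) cube([1000, 223, 158]);
translate([113, 627, 158]) cube([1000, 223, 158]);
translate([113, 850, 316]) cube([1000, 223, 158]);
translate([113, 1073, 474]) cube([1000, 223, 158]);


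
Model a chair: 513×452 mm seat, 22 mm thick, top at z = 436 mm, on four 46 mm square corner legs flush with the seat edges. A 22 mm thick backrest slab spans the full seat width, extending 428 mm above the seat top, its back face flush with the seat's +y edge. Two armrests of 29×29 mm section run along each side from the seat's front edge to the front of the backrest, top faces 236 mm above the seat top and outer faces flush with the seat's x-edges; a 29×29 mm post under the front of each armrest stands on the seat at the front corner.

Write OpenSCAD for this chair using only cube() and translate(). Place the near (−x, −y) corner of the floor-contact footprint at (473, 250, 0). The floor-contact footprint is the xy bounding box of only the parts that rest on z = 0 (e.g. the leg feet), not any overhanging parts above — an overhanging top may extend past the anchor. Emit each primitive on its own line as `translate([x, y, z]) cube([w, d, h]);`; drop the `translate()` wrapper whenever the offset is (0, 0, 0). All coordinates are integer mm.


translate([473, 250, 414]) cube([513, 452, 22]);
translate([473, 250, 0]) cube([46, 46, 414]);
translate([940, 250, 0]) cube([46, 46, 414]);
translate([473, 656, 0]) cube([46, 46, 414]);
translate([940, 656, 0]) cube([46, 46, 414]);
translate([473, 680, 436]) cube([513, 22, 428]);
translate([473, 250, 643]) cube([29, 430, 29]);
translate([957, 250, 643]) cube([29, 430, 29]);
translate([473, 250, 436]) cube([29, 29, 207]);
translate([957, 250, 436]) cube([29, 29, 207]);


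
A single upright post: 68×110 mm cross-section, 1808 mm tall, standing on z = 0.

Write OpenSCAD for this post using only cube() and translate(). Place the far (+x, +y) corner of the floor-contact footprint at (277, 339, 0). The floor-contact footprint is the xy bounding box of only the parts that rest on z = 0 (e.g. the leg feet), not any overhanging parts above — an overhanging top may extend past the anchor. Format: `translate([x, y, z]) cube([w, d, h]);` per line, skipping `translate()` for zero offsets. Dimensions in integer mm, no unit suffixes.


translate([209, 229, 0]) cube([68, 110, 1808]);


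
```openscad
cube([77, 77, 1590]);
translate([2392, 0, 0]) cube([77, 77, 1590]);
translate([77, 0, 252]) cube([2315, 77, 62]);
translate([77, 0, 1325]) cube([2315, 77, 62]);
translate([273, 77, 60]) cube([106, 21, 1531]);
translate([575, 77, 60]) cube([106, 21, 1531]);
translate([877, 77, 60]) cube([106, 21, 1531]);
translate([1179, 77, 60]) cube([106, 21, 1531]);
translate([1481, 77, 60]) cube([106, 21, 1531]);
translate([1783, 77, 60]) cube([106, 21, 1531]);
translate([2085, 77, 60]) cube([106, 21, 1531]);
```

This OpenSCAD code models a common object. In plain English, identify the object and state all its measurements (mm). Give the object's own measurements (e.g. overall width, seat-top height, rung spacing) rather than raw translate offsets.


A fence section. Two 77×77 mm posts, 1590 mm tall, stand on the floor with a clear span of 2315 mm between their inner faces. Two horizontal rails of 77×62 mm section span the gap between the posts with their undersides at z = 252 mm and z = 1325 mm, flush with the posts' −y face. 7 pickets, each 106 mm wide, 21 mm thick and 1531 mm tall, are fixed to the +y face of the rails with their bottoms at z = 60 mm, spaced across the span with a 196 mm gap after the −x post and between neighbouring pickets, with 201 mm left before the +x post.


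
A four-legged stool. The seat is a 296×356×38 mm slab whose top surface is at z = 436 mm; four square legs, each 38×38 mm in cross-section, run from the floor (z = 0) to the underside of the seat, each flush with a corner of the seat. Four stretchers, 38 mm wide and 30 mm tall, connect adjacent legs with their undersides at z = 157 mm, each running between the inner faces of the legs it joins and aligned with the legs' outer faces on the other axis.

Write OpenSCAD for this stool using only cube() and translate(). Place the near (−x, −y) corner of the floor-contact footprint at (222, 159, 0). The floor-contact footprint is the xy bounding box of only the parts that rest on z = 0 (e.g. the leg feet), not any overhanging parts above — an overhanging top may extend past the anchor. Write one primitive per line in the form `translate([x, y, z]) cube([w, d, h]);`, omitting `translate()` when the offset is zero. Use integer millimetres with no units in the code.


translate([222, 159, 398]) cube([296, 356, 38]);
translate([222, 159, 0]) cube([38, 38, 398]);
translate([480, 159, 0]) cube([38, 38, 398]);
translate([222, 477, 0]) cube([38, 38, 398]);
translate([480, 477, 0]) cube([38, 38, 398]);
translate([260, 159, 157]) cube([220, 38, 30]);
translate([260, 477, 157]) cube([220, 38, 30]);
translate([222, 197, 157]) cube([38, 280, 30]);
translate([480, 197, 157]) cube([38, 280, 30]);


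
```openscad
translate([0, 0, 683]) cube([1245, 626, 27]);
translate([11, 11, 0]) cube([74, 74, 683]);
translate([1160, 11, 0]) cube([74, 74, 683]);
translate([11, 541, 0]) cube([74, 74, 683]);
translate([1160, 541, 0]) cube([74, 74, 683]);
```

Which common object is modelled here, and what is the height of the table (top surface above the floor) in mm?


A table. The table height is 710 mm.

A 1245×626×27 slab sits at z = 683 on four 74 mm square posts — a table. The top surface is at 683 + 27 = 710 mm.


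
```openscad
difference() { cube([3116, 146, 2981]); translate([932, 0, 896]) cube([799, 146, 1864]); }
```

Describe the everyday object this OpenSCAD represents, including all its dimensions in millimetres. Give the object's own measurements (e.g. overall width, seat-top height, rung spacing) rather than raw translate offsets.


A wall 3116 mm long (x), 146 mm thick (y), 2981 mm tall, with a rectangular window opening cut through it. The opening is 799 mm wide and 1864 mm tall; its sill is at z = 896 mm and its near (−x) edge is 932 mm from the wall's −x end. The opening passes through the full wall thickness.


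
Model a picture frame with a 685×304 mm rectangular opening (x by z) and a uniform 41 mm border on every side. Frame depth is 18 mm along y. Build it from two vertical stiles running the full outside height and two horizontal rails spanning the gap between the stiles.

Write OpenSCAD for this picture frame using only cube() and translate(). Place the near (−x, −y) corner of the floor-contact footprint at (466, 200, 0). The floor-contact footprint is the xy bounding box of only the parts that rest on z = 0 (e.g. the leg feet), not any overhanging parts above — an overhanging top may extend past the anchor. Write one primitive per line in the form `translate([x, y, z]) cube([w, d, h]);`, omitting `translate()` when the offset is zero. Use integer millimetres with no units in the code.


translate([466, 200, 0]) cube([41, 18, 386]);
translate([1192, 200, 0]) cube([41, 18, 386]);
translate([507, 200, 0]) cube([685, 18, 41]);
translate([507, 200, 345]) cube([685, 18, 41]);


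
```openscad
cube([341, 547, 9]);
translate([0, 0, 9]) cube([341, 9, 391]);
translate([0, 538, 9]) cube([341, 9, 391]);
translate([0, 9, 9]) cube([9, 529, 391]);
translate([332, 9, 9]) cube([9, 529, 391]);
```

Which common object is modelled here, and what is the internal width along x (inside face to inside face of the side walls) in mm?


An open box. The internal width is 323 mm.

A 341×547 base slab with four walls standing on it — an open box. The base is 341 mm wide and the walls are 9 mm thick, so the internal width is 341 − 2 × 9 = 323 mm.


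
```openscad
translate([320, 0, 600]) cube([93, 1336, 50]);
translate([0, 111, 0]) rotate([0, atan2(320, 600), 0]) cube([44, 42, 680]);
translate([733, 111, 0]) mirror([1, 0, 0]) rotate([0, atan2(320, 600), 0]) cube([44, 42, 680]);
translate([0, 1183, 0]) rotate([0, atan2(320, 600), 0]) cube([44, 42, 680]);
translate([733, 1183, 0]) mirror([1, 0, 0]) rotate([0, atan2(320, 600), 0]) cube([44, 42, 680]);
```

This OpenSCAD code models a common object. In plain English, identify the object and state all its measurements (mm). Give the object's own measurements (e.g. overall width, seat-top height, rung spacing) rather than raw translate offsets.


A sawhorse. A 93×1336×50 mm beam (x, y, z) sits on two A-frame leg pairs. Each pair is two raked legs of 44×42 mm section (42 mm along y) splaying symmetrically in x. Each leg rises 600 mm vertically over 320 mm of horizontal reach and is 680 mm long along its own axis. Every leg's outer bottom edge rests on the floor and its outer top edge meets a bottom edge of the beam — the left legs (tilting toward +x) meet the beam's −x bottom edge, the right legs (their mirror images, tilting toward −x) meet its +x bottom edge — so the leg tops tuck under the beam, the beam's underside is 600 mm above the floor, and the feet are 733 mm apart outside-to-outside with the beam centred between them. The two leg pairs are set in 111 mm from either end of the beam.


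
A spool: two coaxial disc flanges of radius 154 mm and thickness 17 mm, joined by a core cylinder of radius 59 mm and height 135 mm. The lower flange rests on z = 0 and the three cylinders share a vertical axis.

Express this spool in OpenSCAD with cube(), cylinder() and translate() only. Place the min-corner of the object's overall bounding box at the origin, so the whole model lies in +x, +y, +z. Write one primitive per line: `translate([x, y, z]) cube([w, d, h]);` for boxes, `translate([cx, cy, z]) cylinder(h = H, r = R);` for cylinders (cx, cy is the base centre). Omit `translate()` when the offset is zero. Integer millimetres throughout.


translate([154, 154, 0]) cylinder(h = 17, r = 154);
translate([154, 154, 17]) cylinder(h = 135, r = 59);
translate([154, 154, 152]) cylinder(h = 17, r = 154);
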